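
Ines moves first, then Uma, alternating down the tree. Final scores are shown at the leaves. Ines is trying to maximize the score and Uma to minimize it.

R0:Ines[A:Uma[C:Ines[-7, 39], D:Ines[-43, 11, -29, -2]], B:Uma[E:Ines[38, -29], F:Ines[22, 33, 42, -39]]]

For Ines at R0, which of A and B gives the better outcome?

C (Ines): max(-7, 39) = 39
D (Ines): max(-43, 11, -29, -2) = 11
A (Uma): min(39, 11) = 11
E (Ines): max(38, -29) = 38
F (Ines): max(22, 33, 42, -39) = 42
B (Uma): min(38, 42) = 38
Ines prefers the higher value; A=11, B=38. B is better since 38 > 11.

B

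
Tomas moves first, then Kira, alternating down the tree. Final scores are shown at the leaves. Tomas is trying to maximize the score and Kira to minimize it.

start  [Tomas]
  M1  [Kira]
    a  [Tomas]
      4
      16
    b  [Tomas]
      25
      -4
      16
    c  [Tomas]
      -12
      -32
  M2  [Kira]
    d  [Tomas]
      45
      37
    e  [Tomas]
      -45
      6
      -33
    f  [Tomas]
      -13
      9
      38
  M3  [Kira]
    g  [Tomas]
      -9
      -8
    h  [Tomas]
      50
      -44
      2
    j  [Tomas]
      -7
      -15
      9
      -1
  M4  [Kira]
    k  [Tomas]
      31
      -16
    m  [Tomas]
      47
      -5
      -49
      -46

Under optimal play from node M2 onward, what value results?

6

d (Tomas): max(45, 37) = 45
e (Tomas): max(-45, 6, -33) = 6
f (Tomas): max(-13, 9, 38) = 38
M2 (Kira): min(45, 6, 38) = 6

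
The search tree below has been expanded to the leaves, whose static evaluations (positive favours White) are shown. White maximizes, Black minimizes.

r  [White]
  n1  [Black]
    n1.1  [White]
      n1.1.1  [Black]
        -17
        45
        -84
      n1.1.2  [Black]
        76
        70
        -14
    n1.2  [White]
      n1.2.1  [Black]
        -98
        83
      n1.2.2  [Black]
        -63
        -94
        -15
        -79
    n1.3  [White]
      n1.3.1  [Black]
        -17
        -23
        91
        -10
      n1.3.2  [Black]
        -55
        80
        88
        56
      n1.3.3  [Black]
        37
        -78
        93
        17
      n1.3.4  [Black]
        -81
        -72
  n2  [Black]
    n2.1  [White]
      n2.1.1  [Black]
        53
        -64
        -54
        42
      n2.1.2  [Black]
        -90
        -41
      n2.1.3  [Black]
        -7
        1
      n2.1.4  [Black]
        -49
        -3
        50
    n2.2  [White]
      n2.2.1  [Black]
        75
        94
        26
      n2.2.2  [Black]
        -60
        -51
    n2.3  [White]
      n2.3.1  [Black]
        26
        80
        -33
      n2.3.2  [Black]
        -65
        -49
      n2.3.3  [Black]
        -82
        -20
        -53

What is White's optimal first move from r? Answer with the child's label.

n1.1.1 (Black): min(-17, 45, -84) = -84
n1.1.2 (Black): min(76, 70, -14) = -14
n1.1 (White): max(-84, -14) = -14
n1.2.1 (Black): min(-98, 83) = -98
n1.2.2 (Black): min(-63, -94, -15, -79) = -94
n1.2 (White): max(-98, -94) = -94
n1.3.1 (Black): min(-17, -23, 91, -10) = -23
n1.3.2 (Black): min(-55, 80, 88, 56) = -55
n1.3.3 (Black): min(37, -78, 93, 17) = -78
n1.3.4 (Black): min(-81, -72) = -81
n1.3 (White): max(-23, -55, -78, -81) = -23
n1 (Black): min(-14, -94, -23) = -94
n2.1.1 (Black): min(53, -64, -54, 42) = -64
n2.1.2 (Black): min(-90, -41) = -90
n2.1.3 (Black): min(-7, 1) = -7
n2.1.4 (Black): min(-49, -3, 50) = -49
n2.1 (White): max(-64, -90, -7, -49) = -7
n2.2.1 (Black): min(75, 94, 26) = 26
n2.2.2 (Black): min(-60, -51) = -60
n2.2 (White): max(26, -60) = 26
n2.3.1 (Black): min(26, 80, -33) = -33
n2.3.2 (Black): min(-65, -49) = -65
n2.3.3 (Black): min(-82, -20, -53) = -82
n2.3 (White): max(-33, -65, -82) = -33
n2 (Black): min(-7, 26, -33) = -33
r (White): max(-94, -33) = -33
White at r wants the highest of {n1=-94, n2=-33}, so chooses n2.

n2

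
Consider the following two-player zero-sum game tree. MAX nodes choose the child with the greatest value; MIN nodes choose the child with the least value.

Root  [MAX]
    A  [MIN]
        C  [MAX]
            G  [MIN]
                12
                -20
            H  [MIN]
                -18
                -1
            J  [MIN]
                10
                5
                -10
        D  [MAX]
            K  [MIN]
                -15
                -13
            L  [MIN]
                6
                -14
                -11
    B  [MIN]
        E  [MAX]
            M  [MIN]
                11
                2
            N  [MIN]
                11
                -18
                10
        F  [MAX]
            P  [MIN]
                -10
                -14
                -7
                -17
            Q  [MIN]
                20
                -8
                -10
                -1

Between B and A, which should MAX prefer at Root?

M (MIN): min(11, 2) = 2
N (MIN): min(11, -18, 10) = -18
E (MAX): max(2, -18) = 2
P (MIN): min(-10, -14, -7, -17) = -17
Q (MIN): min(20, -8, -10, -1) = -10
F (MAX): max(-17, -10) = -10
B (MIN): min(2, -10) = -10
G (MIN): min(12, -20) = -20
H (MIN): min(-18, -1) = -18
J (MIN): min(10, 5, -10) = -10
C (MAX): max(-20, -18, -10) = -10
K (MIN): min(-15, -13) = -15
L (MIN): min(6, -14, -11) = -14
D (MAX): max(-15, -14) = -14
A (MIN): min(-10, -14) = -14
MAX prefers the higher value; B=-10, A=-14. B is better since -10 > -14.

B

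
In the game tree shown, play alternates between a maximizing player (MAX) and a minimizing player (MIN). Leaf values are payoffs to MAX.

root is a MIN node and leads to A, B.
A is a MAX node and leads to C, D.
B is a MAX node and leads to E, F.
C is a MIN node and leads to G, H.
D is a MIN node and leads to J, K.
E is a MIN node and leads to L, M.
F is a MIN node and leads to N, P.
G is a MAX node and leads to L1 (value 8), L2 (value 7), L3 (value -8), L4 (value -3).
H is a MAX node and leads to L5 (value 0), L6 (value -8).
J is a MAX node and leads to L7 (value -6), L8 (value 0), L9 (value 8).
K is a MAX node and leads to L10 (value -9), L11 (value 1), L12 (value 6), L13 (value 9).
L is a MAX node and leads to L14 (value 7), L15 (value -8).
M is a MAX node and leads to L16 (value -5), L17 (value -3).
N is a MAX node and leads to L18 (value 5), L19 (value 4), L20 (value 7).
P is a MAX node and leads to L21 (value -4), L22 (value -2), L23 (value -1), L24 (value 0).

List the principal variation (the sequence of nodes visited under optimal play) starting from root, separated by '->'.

root -> B -> F -> P -> L24

G (MAX): max(8, 7, -8, -3) = 8
H (MAX): max(0, -8) = 0
C (MIN): min(8, 0) = 0
J (MAX): max(-6, 0, 8) = 8
K (MAX): max(-9, 1, 6, 9) = 9
D (MIN): min(8, 9) = 8
A (MAX): max(0, 8) = 8
L (MAX): max(7, -8) = 7
M (MAX): max(-5, -3) = -3
E (MIN): min(7, -3) = -3
N (MAX): max(5, 4, 7) = 7
P (MAX): max(-4, -2, -1, 0) = 0
F (MIN): min(7, 0) = 0
B (MAX): max(-3, 0) = 0
root (MIN): min(8, 0) = 0
At root, MIN picks B (lowest: 0).
At B, MAX picks F (highest: 0).
At F, MIN picks P (lowest: 0).
At P, MAX picks L24 (highest: 0).
Terminal value 0.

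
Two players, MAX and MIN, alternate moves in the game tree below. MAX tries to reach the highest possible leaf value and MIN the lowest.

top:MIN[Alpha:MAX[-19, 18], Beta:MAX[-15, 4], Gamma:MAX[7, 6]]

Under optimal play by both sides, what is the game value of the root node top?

Alpha (MAX): max(-19, 18) = 18
Beta (MAX): max(-15, 4) = 4
Gamma (MAX): max(7, 6) = 7
top (MIN): min(18, 4, 7) = 4

4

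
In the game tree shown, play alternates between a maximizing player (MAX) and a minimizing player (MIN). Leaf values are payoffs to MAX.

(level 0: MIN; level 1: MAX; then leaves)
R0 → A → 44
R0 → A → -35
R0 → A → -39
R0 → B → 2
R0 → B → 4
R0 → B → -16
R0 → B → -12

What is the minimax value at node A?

A (MAX): max(44, -35, -39) = 44

44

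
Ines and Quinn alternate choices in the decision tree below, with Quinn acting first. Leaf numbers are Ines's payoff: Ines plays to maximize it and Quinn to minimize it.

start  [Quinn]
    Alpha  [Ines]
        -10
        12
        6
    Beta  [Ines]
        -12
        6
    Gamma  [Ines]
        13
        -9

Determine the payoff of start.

6

Alpha (Ines): max(-10, 12, 6) = 12
Beta (Ines): max(-12, 6) = 6
Gamma (Ines): max(13, -9) = 13
start (Quinn): min(12, 6, 13) = 6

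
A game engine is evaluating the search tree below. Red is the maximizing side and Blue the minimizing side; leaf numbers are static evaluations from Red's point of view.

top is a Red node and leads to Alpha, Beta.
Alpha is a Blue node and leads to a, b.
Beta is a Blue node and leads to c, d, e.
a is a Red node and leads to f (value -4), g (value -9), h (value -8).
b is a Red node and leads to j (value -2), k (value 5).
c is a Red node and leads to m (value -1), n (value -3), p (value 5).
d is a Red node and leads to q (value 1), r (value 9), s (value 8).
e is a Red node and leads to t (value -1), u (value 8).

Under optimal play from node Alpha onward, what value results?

-4

a (Red): max(-4, -9, -8) = -4
b (Red): max(-2, 5) = 5
Alpha (Blue): min(-4, 5) = -4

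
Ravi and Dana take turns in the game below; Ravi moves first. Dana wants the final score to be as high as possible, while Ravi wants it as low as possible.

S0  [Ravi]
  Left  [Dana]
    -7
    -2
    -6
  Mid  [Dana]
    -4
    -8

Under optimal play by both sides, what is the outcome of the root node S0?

-4

Left (Dana): max(-7, -2, -6) = -2
Mid (Dana): max(-4, -8) = -4
S0 (Ravi): min(-2, -4) = -4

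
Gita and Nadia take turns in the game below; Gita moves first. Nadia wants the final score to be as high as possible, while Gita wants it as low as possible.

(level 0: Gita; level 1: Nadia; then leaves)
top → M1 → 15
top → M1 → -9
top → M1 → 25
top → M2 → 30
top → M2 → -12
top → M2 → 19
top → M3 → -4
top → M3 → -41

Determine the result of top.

-4

M1 (Nadia): max(15, -9, 25) = 25
M2 (Nadia): max(30, -12, 19) = 30
M3 (Nadia): max(-4, -41) = -4
top (Gita): min(25, 30, -4) = -4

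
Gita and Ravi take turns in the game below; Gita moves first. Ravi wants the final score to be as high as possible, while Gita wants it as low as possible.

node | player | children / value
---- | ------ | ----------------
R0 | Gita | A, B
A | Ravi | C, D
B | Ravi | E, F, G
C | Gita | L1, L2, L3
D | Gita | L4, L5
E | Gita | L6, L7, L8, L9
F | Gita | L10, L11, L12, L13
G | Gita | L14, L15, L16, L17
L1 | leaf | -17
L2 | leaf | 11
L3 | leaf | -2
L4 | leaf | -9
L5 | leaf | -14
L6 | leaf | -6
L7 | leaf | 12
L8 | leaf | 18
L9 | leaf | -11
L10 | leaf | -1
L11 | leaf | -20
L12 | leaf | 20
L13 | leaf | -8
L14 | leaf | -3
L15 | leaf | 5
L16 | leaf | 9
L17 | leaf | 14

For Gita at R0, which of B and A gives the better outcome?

E (Gita): min(-6, 12, 18, -11) = -11
F (Gita): min(-1, -20, 20, -8) = -20
G (Gita): min(-3, 5, 9, 14) = -3
B (Ravi): max(-11, -20, -3) = -3
C (Gita): min(-17, 11, -2) = -17
D (Gita): min(-9, -14) = -14
A (Ravi): max(-17, -14) = -14
Gita prefers the lower value; B=-3, A=-14. A is better since -14 < -3.

A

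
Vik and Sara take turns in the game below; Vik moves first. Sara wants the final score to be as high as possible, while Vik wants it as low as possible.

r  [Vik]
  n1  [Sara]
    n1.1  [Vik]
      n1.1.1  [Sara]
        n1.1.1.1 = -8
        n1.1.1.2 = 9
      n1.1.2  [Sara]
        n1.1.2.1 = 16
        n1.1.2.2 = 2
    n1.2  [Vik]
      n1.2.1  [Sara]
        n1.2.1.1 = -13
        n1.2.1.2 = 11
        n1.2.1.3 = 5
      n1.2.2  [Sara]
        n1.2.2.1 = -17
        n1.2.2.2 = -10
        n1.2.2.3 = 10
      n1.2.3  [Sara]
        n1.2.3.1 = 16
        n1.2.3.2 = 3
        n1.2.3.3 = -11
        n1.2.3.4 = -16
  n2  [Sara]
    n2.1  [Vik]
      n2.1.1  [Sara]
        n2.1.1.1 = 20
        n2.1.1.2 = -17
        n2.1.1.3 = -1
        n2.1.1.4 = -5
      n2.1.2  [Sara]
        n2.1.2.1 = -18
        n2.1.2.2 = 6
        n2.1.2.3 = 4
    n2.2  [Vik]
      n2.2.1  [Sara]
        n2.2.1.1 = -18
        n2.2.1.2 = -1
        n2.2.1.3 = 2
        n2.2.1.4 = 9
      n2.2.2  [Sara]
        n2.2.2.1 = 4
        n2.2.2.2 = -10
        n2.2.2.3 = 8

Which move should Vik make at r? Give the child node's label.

n2

n1.1.1 (Sara): max(-8, 9) = 9
n1.1.2 (Sara): max(16, 2) = 16
n1.1 (Vik): min(9, 16) = 9
n1.2.1 (Sara): max(-13, 11, 5) = 11
n1.2.2 (Sara): max(-17, -10, 10) = 10
n1.2.3 (Sara): max(16, 3, -11, -16) = 16
n1.2 (Vik): min(11, 10, 16) = 10
n1 (Sara): max(9, 10) = 10
n2.1.1 (Sara): max(20, -17, -1, -5) = 20
n2.1.2 (Sara): max(-18, 6, 4) = 6
n2.1 (Vik): min(20, 6) = 6
n2.2.1 (Sara): max(-18, -1, 2, 9) = 9
n2.2.2 (Sara): max(4, -10, 8) = 8
n2.2 (Vik): min(9, 8) = 8
n2 (Sara): max(6, 8) = 8
r (Vik): min(10, 8) = 8
Vik at r wants the lowest of {n1=10, n2=8}, so chooses n2.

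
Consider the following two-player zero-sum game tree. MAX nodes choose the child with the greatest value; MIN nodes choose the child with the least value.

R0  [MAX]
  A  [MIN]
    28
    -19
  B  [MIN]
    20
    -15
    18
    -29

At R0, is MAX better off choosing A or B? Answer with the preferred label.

A (MIN): min(28, -19) = -19
B (MIN): min(20, -15, 18, -29) = -29
MAX prefers the higher value; A=-19, B=-29. A is better since -19 > -29.

A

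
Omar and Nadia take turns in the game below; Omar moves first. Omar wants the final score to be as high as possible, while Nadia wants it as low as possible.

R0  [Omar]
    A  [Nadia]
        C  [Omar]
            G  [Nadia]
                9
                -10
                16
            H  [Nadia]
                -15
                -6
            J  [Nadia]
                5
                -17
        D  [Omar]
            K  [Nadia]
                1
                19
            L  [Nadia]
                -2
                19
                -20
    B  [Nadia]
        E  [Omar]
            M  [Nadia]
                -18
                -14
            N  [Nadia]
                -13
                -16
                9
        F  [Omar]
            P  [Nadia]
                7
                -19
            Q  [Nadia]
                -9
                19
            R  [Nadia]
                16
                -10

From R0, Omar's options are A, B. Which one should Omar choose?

G (Nadia): min(9, -10, 16) = -10
H (Nadia): min(-15, -6) = -15
J (Nadia): min(5, -17) = -17
C (Omar): max(-10, -15, -17) = -10
K (Nadia): min(1, 19) = 1
L (Nadia): min(-2, 19, -20) = -20
D (Omar): max(1, -20) = 1
A (Nadia): min(-10, 1) = -10
M (Nadia): min(-18, -14) = -18
N (Nadia): min(-13, -16, 9) = -16
E (Omar): max(-18, -16) = -16
P (Nadia): min(7, -19) = -19
Q (Nadia): min(-9, 19) = -9
R (Nadia): min(16, -10) = -10
F (Omar): max(-19, -9, -10) = -9
B (Nadia): min(-16, -9) = -16
R0 (Omar): max(-10, -16) = -10
Omar at R0 wants the highest of {A=-10, B=-16}, so chooses A.

A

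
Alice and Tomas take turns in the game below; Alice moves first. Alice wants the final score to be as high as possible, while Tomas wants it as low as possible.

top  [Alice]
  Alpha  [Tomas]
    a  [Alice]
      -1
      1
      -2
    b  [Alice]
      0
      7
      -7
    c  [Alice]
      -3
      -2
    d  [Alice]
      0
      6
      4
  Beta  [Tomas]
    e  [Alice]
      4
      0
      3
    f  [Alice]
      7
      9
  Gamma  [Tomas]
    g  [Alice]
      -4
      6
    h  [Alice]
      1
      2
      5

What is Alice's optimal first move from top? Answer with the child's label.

a (Alice): max(-1, 1, -2) = 1
b (Alice): max(0, 7, -7) = 7
c (Alice): max(-3, -2) = -2
d (Alice): max(0, 6, 4) = 6
Alpha (Tomas): min(1, 7, -2, 6) = -2
e (Alice): max(4, 0, 3) = 4
f (Alice): max(7, 9) = 9
Beta (Tomas): min(4, 9) = 4
g (Alice): max(-4, 6) = 6
h (Alice): max(1, 2, 5) = 5
Gamma (Tomas): min(6, 5) = 5
top (Alice): max(-2, 4, 5) = 5
Alice at top wants the highest of {Alpha=-2, Beta=4, Gamma=5}, so chooses Gamma.

Gamma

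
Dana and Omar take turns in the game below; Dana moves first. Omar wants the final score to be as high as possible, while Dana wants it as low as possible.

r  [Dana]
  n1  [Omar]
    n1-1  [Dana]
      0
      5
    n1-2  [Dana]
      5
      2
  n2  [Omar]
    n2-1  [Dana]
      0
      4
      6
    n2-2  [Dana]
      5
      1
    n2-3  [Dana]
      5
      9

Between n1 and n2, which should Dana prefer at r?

n1-1 (Dana): min(0, 5) = 0
n1-2 (Dana): min(5, 2) = 2
n1 (Omar): max(0, 2) = 2
n2-1 (Dana): min(0, 4, 6) = 0
n2-2 (Dana): min(5, 1) = 1
n2-3 (Dana): min(5, 9) = 5
n2 (Omar): max(0, 1, 5) = 5
Dana prefers the lower value; n1=2, n2=5. n1 is better since 2 < 5.

n1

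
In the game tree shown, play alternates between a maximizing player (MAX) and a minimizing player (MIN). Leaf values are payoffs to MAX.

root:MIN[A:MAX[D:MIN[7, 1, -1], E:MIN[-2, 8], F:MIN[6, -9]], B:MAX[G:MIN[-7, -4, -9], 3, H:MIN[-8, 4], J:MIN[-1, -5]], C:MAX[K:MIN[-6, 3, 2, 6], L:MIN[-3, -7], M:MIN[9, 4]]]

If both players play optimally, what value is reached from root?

D (MIN): min(7, 1, -1) = -1
E (MIN): min(-2, 8) = -2
F (MIN): min(6, -9) = -9
A (MAX): max(-1, -2, -9) = -1
G (MIN): min(-7, -4, -9) = -9
H (MIN): min(-8, 4) = -8
J (MIN): min(-1, -5) = -5
B (MAX): max(-9, 3, -8, -5) = 3
K (MIN): min(-6, 3, 2, 6) = -6
L (MIN): min(-3, -7) = -7
M (MIN): min(9, 4) = 4
C (MAX): max(-6, -7, 4) = 4
root (MIN): min(-1, 3, 4) = -1

-1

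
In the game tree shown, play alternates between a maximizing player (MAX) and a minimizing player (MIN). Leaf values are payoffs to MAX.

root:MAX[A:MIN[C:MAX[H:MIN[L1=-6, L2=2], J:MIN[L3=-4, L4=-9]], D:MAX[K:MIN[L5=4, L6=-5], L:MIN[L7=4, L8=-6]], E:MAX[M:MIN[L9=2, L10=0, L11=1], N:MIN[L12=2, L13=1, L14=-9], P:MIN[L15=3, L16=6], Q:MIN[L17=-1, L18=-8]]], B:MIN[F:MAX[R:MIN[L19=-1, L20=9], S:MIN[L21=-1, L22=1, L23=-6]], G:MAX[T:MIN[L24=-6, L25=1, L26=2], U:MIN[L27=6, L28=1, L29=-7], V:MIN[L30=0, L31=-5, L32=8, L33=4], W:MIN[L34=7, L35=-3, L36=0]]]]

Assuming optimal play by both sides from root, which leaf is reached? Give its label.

H (MIN): min(-6, 2) = -6
J (MIN): min(-4, -9) = -9
C (MAX): max(-6, -9) = -6
K (MIN): min(4, -5) = -5
L (MIN): min(4, -6) = -6
D (MAX): max(-5, -6) = -5
M (MIN): min(2, 0, 1) = 0
N (MIN): min(2, 1, -9) = -9
P (MIN): min(3, 6) = 3
Q (MIN): min(-1, -8) = -8
E (MAX): max(0, -9, 3, -8) = 3
A (MIN): min(-6, -5, 3) = -6
R (MIN): min(-1, 9) = -1
S (MIN): min(-1, 1, -6) = -6
F (MAX): max(-1, -6) = -1
T (MIN): min(-6, 1, 2) = -6
U (MIN): min(6, 1, -7) = -7
V (MIN): min(0, -5, 8, 4) = -5
W (MIN): min(7, -3, 0) = -3
G (MAX): max(-6, -7, -5, -3) = -3
B (MIN): min(-1, -3) = -3
root (MAX): max(-6, -3) = -3
At root, MAX picks B (highest: -3).
At B, MIN picks G (lowest: -3).
At G, MAX picks W (highest: -3).
At W, MIN picks L35 (lowest: -3).
Terminal value -3.

L35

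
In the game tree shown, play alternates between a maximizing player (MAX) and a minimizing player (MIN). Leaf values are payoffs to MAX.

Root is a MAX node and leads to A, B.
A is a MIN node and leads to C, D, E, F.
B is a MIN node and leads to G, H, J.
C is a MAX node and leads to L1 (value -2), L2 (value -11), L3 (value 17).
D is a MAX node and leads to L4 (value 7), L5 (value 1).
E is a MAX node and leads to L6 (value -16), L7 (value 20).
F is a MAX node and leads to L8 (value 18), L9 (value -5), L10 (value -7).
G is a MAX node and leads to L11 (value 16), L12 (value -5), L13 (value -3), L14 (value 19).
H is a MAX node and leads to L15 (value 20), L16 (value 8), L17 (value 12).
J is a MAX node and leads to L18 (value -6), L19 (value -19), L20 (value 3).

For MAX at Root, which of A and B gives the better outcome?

C (MAX): max(-2, -11, 17) = 17
D (MAX): max(7, 1) = 7
E (MAX): max(-16, 20) = 20
F (MAX): max(18, -5, -7) = 18
A (MIN): min(17, 7, 20, 18) = 7
G (MAX): max(16, -5, -3, 19) = 19
H (MAX): max(20, 8, 12) = 20
J (MAX): max(-6, -19, 3) = 3
B (MIN): min(19, 20, 3) = 3
MAX prefers the higher value; A=7, B=3. A is better since 7 > 3.

A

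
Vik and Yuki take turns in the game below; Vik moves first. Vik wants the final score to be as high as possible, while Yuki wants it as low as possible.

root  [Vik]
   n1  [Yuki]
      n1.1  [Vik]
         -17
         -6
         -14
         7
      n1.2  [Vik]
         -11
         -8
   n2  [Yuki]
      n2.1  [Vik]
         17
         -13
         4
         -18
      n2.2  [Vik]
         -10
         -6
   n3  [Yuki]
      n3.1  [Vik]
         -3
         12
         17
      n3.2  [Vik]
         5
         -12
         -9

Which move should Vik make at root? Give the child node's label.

n3

n1.1 (Vik): max(-17, -6, -14, 7) = 7
n1.2 (Vik): max(-11, -8) = -8
n1 (Yuki): min(7, -8) = -8
n2.1 (Vik): max(17, -13, 4, -18) = 17
n2.2 (Vik): max(-10, -6) = -6
n2 (Yuki): min(17, -6) = -6
n3.1 (Vik): max(-3, 12, 17) = 17
n3.2 (Vik): max(5, -12, -9) = 5
n3 (Yuki): min(17, 5) = 5
root (Vik): max(-8, -6, 5) = 5
Vik at root wants the highest of {n1=-8, n2=-6, n3=5}, so chooses n3.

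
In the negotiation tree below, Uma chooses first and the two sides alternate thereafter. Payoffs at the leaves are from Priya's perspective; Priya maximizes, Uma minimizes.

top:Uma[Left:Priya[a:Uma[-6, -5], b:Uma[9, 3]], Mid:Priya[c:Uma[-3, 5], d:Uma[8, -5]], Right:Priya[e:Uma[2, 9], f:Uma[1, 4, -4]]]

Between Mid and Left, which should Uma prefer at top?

Mid

c (Uma): min(-3, 5) = -3
d (Uma): min(8, -5) = -5
Mid (Priya): max(-3, -5) = -3
a (Uma): min(-6, -5) = -6
b (Uma): min(9, 3) = 3
Left (Priya): max(-6, 3) = 3
Uma prefers the lower value; Mid=-3, Left=3. Mid is better since -3 < 3.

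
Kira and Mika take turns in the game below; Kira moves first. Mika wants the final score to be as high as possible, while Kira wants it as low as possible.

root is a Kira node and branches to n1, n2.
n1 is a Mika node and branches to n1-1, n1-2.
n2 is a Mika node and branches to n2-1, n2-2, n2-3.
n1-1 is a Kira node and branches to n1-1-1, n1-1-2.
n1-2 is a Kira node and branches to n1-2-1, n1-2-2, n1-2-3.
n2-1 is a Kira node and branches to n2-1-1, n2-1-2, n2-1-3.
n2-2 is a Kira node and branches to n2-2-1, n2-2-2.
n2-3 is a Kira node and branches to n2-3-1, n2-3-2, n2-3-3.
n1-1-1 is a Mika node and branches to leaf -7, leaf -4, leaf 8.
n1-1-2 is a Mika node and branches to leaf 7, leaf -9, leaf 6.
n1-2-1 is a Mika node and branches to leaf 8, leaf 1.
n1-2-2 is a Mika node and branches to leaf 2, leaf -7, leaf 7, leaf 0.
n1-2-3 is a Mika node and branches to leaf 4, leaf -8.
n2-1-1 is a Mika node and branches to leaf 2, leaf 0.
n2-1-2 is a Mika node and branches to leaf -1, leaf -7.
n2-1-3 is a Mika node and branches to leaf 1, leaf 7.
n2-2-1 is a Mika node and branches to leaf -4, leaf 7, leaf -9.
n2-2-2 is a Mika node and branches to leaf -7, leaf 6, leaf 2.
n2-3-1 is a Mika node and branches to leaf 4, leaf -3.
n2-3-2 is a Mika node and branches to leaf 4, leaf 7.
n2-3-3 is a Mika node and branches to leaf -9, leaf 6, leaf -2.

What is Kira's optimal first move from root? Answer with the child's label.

n2

n1-1-1 (Mika): max(-7, -4, 8) = 8
n1-1-2 (Mika): max(7, -9, 6) = 7
n1-1 (Kira): min(8, 7) = 7
n1-2-1 (Mika): max(8, 1) = 8
n1-2-2 (Mika): max(2, -7, 7, 0) = 7
n1-2-3 (Mika): max(4, -8) = 4
n1-2 (Kira): min(8, 7, 4) = 4
n1 (Mika): max(7, 4) = 7
n2-1-1 (Mika): max(2, 0) = 2
n2-1-2 (Mika): max(-1, -7) = -1
n2-1-3 (Mika): max(1, 7) = 7
n2-1 (Kira): min(2, -1, 7) = -1
n2-2-1 (Mika): max(-4, 7, -9) = 7
n2-2-2 (Mika): max(-7, 6, 2) = 6
n2-2 (Kira): min(7, 6) = 6
n2-3-1 (Mika): max(4, -3) = 4
n2-3-2 (Mika): max(4, 7) = 7
n2-3-3 (Mika): max(-9, 6, -2) = 6
n2-3 (Kira): min(4, 7, 6) = 4
n2 (Mika): max(-1, 6, 4) = 6
root (Kira): min(7, 6) = 6
Kira at root wants the lowest of {n1=7, n2=6}, so chooses n2.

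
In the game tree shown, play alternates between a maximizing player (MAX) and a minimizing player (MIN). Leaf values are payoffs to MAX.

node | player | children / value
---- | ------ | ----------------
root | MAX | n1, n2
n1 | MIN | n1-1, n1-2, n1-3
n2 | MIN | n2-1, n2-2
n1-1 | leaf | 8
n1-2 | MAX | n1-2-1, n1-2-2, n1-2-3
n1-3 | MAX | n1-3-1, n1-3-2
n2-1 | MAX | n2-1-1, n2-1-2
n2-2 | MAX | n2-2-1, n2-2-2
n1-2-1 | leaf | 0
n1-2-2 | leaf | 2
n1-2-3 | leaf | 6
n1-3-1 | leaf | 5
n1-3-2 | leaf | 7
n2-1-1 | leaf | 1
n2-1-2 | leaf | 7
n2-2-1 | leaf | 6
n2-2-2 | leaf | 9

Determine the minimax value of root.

7

n1-2 (MAX): max(0, 2, 6) = 6
n1-3 (MAX): max(5, 7) = 7
n1 (MIN): min(8, 6, 7) = 6
n2-1 (MAX): max(1, 7) = 7
n2-2 (MAX): max(6, 9) = 9
n2 (MIN): min(7, 9) = 7
root (MAX): max(6, 7) = 7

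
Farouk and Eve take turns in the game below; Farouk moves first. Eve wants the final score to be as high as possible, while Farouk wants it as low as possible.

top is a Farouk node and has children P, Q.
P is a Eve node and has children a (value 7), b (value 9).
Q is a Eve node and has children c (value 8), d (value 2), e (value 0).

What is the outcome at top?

P (Eve): max(7, 9) = 9
Q (Eve): max(8, 2, 0) = 8
top (Farouk): min(9, 8) = 8

8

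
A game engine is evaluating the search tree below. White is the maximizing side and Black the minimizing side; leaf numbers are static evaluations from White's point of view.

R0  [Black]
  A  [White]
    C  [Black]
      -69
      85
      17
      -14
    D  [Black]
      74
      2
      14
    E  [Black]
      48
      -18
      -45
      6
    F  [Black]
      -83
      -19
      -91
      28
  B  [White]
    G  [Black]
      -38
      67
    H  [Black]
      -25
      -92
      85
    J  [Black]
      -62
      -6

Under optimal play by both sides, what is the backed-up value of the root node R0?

-38

C (Black): min(-69, 85, 17, -14) = -69
D (Black): min(74, 2, 14) = 2
E (Black): min(48, -18, -45, 6) = -45
F (Black): min(-83, -19, -91, 28) = -91
A (White): max(-69, 2, -45, -91) = 2
G (Black): min(-38, 67) = -38
H (Black): min(-25, -92, 85) = -92
J (Black): min(-62, -6) = -62
B (White): max(-38, -92, -62) = -38
R0 (Black): min(2, -38) = -38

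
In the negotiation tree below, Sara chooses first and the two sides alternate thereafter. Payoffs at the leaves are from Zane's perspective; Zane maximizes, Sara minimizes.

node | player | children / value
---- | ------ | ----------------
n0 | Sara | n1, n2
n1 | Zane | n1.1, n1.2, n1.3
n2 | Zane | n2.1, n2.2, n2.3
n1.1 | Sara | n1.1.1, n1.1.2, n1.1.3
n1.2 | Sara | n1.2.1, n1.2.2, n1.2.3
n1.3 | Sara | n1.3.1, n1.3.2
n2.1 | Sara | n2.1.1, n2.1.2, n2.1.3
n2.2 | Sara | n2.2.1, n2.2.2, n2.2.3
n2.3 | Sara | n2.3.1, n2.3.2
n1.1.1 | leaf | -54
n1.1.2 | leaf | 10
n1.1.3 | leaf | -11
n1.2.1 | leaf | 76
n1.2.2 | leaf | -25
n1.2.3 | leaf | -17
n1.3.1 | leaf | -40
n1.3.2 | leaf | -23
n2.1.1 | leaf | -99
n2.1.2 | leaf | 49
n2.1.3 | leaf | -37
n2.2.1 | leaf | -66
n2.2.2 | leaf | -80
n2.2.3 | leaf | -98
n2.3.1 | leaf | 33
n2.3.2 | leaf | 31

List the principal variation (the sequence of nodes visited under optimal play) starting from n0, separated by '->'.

n0 -> n1 -> n1.2 -> n1.2.2

n1.1 (Sara): min(-54, 10, -11) = -54
n1.2 (Sara): min(76, -25, -17) = -25
n1.3 (Sara): min(-40, -23) = -40
n1 (Zane): max(-54, -25, -40) = -25
n2.1 (Sara): min(-99, 49, -37) = -99
n2.2 (Sara): min(-66, -80, -98) = -98
n2.3 (Sara): min(33, 31) = 31
n2 (Zane): max(-99, -98, 31) = 31
n0 (Sara): min(-25, 31) = -25
At n0, Sara picks n1 (lowest: -25).
At n1, Zane picks n1.2 (highest: -25).
At n1.2, Sara picks n1.2.2 (lowest: -25).
Terminal value -25.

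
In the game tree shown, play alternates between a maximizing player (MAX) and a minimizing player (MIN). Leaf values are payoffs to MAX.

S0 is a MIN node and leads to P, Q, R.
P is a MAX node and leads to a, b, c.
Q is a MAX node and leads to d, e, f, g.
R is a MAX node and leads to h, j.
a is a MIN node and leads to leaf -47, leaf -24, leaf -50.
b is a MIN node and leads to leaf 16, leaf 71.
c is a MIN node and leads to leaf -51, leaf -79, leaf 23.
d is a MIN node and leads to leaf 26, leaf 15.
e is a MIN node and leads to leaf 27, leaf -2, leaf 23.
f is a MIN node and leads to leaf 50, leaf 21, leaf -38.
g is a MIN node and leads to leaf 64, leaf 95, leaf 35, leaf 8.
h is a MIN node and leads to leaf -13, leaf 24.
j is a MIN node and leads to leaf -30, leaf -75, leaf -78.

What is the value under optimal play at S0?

-13

a (MIN): min(-47, -24, -50) = -50
b (MIN): min(16, 71) = 16
c (MIN): min(-51, -79, 23) = -79
P (MAX): max(-50, 16, -79) = 16
d (MIN): min(26, 15) = 15
e (MIN): min(27, -2, 23) = -2
f (MIN): min(50, 21, -38) = -38
g (MIN): min(64, 95, 35, 8) = 8
Q (MAX): max(15, -2, -38, 8) = 15
h (MIN): min(-13, 24) = -13
j (MIN): min(-30, -75, -78) = -78
R (MAX): max(-13, -78) = -13
S0 (MIN): min(16, 15, -13) = -13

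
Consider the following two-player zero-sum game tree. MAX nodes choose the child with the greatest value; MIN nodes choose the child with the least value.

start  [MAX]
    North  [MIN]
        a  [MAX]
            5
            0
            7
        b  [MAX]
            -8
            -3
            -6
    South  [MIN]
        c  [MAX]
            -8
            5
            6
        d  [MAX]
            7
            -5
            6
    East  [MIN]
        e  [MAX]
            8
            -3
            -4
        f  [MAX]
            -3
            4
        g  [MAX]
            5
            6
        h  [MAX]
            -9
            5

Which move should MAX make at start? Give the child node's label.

South

a (MAX): max(5, 0, 7) = 7
b (MAX): max(-8, -3, -6) = -3
North (MIN): min(7, -3) = -3
c (MAX): max(-8, 5, 6) = 6
d (MAX): max(7, -5, 6) = 7
South (MIN): min(6, 7) = 6
e (MAX): max(8, -3, -4) = 8
f (MAX): max(-3, 4) = 4
g (MAX): max(5, 6) = 6
h (MAX): max(-9, 5) = 5
East (MIN): min(8, 4, 6, 5) = 4
start (MAX): max(-3, 6, 4) = 6
MAX at start wants the highest of {North=-3, South=6, East=4}, so chooses South.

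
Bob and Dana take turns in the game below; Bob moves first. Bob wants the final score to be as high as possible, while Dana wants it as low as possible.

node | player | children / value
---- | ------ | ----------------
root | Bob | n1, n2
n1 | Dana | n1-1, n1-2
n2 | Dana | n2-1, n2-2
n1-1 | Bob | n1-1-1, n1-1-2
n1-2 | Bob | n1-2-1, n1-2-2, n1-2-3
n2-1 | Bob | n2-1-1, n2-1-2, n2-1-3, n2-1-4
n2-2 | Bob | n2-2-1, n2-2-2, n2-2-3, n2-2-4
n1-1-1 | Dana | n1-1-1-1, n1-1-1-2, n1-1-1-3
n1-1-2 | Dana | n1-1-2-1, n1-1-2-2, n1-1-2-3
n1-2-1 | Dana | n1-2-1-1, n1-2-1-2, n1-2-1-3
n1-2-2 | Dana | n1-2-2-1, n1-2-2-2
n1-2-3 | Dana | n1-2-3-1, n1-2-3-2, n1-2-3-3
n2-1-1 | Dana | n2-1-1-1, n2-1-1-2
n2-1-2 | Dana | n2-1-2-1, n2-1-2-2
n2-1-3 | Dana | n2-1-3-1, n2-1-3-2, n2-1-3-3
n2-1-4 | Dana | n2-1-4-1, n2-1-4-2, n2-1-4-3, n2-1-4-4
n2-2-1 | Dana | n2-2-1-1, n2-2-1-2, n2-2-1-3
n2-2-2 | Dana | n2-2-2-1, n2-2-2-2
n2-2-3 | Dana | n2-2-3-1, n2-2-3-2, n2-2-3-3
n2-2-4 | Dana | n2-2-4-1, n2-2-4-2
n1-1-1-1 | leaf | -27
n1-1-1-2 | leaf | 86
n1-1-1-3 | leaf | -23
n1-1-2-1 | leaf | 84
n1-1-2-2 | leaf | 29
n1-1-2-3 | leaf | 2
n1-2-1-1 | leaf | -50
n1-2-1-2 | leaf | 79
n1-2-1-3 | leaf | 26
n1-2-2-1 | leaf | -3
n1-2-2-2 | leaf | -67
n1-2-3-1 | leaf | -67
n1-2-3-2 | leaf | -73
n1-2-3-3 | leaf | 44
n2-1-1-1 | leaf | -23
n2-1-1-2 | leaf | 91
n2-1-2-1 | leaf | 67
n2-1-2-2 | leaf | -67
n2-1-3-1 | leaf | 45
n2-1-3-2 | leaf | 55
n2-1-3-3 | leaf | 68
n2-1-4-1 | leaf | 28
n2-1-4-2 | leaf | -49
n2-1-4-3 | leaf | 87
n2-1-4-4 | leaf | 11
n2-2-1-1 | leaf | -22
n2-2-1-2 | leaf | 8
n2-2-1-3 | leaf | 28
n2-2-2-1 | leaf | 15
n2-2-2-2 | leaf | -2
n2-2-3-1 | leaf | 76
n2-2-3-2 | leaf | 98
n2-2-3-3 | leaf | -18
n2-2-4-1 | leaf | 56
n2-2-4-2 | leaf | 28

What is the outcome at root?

28

n1-1-1 (Dana): min(-27, 86, -23) = -27
n1-1-2 (Dana): min(84, 29, 2) = 2
n1-1 (Bob): max(-27, 2) = 2
n1-2-1 (Dana): min(-50, 79, 26) = -50
n1-2-2 (Dana): min(-3, -67) = -67
n1-2-3 (Dana): min(-67, -73, 44) = -73
n1-2 (Bob): max(-50, -67, -73) = -50
n1 (Dana): min(2, -50) = -50
n2-1-1 (Dana): min(-23, 91) = -23
n2-1-2 (Dana): min(67, -67) = -67
n2-1-3 (Dana): min(45, 55, 68) = 45
n2-1-4 (Dana): min(28, -49, 87, 11) = -49
n2-1 (Bob): max(-23, -67, 45, -49) = 45
n2-2-1 (Dana): min(-22, 8, 28) = -22
n2-2-2 (Dana): min(15, -2) = -2
n2-2-3 (Dana): min(76, 98, -18) = -18
n2-2-4 (Dana): min(56, 28) = 28
n2-2 (Bob): max(-22, -2, -18, 28) = 28
n2 (Dana): min(45, 28) = 28
root (Bob): max(-50, 28) = 28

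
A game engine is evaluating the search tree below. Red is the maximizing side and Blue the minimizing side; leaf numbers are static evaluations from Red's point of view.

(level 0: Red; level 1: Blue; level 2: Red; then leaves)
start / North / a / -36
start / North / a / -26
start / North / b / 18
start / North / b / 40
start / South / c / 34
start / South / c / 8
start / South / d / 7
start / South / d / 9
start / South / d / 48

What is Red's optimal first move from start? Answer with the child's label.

South

a (Red): max(-36, -26) = -26
b (Red): max(18, 40) = 40
North (Blue): min(-26, 40) = -26
c (Red): max(34, 8) = 34
d (Red): max(7, 9, 48) = 48
South (Blue): min(34, 48) = 34
start (Red): max(-26, 34) = 34
Red at start wants the highest of {North=-26, South=34}, so chooses South.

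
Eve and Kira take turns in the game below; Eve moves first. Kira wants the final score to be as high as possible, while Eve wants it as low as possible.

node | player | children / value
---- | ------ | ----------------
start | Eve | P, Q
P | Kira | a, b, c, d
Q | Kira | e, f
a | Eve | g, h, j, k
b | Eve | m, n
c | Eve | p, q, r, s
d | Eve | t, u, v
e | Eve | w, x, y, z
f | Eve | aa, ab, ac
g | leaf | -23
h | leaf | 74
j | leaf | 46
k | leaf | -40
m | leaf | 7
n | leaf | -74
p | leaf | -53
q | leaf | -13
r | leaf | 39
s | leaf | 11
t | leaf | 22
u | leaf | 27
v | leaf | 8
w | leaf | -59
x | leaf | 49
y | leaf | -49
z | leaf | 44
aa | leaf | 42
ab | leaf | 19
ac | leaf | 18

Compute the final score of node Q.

e (Eve): min(-59, 49, -49, 44) = -59
f (Eve): min(42, 19, 18) = 18
Q (Kira): max(-59, 18) = 18

18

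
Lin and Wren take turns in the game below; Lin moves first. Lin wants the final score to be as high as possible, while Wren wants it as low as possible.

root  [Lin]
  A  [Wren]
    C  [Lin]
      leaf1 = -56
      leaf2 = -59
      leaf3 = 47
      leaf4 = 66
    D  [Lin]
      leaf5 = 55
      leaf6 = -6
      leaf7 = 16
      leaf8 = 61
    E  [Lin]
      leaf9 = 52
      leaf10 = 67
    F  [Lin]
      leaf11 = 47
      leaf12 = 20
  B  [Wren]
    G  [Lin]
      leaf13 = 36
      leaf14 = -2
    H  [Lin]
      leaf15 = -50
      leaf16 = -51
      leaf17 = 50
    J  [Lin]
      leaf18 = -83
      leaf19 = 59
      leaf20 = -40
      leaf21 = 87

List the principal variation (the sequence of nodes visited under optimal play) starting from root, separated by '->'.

root -> A -> F -> leaf11

C (Lin): max(-56, -59, 47, 66) = 66
D (Lin): max(55, -6, 16, 61) = 61
E (Lin): max(52, 67) = 67
F (Lin): max(47, 20) = 47
A (Wren): min(66, 61, 67, 47) = 47
G (Lin): max(36, -2) = 36
H (Lin): max(-50, -51, 50) = 50
J (Lin): max(-83, 59, -40, 87) = 87
B (Wren): min(36, 50, 87) = 36
root (Lin): max(47, 36) = 47
At root, Lin picks A (highest: 47).
At A, Wren picks F (lowest: 47).
At F, Lin picks leaf11 (highest: 47).
Terminal value 47.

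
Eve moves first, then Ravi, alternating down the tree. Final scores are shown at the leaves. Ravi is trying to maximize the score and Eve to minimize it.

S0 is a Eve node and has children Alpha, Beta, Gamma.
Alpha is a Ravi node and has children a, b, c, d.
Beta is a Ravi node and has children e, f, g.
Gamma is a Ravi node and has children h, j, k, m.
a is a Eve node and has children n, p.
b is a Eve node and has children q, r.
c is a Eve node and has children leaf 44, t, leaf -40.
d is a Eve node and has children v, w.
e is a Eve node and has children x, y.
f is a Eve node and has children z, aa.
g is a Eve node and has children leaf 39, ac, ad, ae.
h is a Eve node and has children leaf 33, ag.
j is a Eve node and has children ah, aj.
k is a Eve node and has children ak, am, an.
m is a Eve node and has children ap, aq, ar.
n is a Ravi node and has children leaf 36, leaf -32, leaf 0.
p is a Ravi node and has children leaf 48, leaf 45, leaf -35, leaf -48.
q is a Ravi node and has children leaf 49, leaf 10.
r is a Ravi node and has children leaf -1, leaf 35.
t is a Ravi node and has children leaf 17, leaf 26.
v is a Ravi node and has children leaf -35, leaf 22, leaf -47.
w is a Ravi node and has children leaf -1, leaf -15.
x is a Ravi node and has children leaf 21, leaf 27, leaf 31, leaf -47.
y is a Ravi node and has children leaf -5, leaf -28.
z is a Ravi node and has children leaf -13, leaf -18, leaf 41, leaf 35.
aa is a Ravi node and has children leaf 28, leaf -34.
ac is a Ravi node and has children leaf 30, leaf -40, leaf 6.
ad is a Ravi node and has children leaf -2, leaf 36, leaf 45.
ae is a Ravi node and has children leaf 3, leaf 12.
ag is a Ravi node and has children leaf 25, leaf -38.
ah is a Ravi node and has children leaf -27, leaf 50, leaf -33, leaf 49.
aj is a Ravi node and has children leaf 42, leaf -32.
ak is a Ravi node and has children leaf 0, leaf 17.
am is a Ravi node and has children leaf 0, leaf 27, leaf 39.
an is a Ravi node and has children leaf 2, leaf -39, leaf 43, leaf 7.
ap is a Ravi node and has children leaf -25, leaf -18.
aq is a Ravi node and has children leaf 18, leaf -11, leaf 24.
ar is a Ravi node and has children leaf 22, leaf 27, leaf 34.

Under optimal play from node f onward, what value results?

28

z (Ravi): max(-13, -18, 41, 35) = 41
aa (Ravi): max(28, -34) = 28
f (Eve): min(41, 28) = 28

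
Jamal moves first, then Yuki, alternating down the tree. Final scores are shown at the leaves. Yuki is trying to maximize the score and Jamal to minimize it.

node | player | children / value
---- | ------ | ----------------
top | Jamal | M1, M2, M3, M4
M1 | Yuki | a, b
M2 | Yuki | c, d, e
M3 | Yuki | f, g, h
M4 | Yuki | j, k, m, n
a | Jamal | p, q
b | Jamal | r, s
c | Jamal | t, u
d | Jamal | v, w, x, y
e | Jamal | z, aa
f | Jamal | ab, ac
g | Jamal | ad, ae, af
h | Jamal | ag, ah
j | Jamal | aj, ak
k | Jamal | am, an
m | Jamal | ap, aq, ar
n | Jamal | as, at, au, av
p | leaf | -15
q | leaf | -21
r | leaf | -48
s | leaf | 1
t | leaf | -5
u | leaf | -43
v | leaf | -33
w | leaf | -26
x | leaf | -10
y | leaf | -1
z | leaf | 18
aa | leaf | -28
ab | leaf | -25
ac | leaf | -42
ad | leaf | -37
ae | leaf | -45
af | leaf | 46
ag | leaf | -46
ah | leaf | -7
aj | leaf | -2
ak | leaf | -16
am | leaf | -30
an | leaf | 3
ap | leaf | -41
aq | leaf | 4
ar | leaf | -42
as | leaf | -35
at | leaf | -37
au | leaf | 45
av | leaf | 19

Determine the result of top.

-42

a (Jamal): min(-15, -21) = -21
b (Jamal): min(-48, 1) = -48
M1 (Yuki): max(-21, -48) = -21
c (Jamal): min(-5, -43) = -43
d (Jamal): min(-33, -26, -10, -1) = -33
e (Jamal): min(18, -28) = -28
M2 (Yuki): max(-43, -33, -28) = -28
f (Jamal): min(-25, -42) = -42
g (Jamal): min(-37, -45, 46) = -45
h (Jamal): min(-46, -7) = -46
M3 (Yuki): max(-42, -45, -46) = -42
j (Jamal): min(-2, -16) = -16
k (Jamal): min(-30, 3) = -30
m (Jamal): min(-41, 4, -42) = -42
n (Jamal): min(-35, -37, 45, 19) = -37
M4 (Yuki): max(-16, -30, -42, -37) = -16
top (Jamal): min(-21, -28, -42, -16) = -42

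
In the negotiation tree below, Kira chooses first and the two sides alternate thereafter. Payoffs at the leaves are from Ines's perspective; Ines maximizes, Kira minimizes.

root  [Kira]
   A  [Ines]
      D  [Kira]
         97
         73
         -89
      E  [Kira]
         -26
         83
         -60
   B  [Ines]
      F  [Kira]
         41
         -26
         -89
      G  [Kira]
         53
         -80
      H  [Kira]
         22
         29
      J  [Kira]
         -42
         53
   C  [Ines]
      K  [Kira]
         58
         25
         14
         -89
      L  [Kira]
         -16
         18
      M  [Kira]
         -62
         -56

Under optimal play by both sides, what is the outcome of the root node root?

D (Kira): min(97, 73, -89) = -89
E (Kira): min(-26, 83, -60) = -60
A (Ines): max(-89, -60) = -60
F (Kira): min(41, -26, -89) = -89
G (Kira): min(53, -80) = -80
H (Kira): min(22, 29) = 22
J (Kira): min(-42, 53) = -42
B (Ines): max(-89, -80, 22, -42) = 22
K (Kira): min(58, 25, 14, -89) = -89
L (Kira): min(-16, 18) = -16
M (Kira): min(-62, -56) = -62
C (Ines): max(-89, -16, -62) = -16
root (Kira): min(-60, 22, -16) = -60

-60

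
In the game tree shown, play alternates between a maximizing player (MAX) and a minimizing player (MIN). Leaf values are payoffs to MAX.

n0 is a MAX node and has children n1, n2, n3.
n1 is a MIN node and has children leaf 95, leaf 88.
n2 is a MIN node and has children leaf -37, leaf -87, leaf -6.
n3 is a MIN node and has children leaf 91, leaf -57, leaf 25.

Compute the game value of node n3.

n3 (MIN): min(91, -57, 25) = -57

-57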